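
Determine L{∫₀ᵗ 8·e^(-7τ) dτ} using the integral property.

L{∫₀ᵗ f(τ)dτ} = F(s)/s with F(s) = 8/(s+7), so L{∫₀ᵗ 8·e^(-7τ) dτ} = 8/(s(s+7))

Final answer: 8/(s(s+7))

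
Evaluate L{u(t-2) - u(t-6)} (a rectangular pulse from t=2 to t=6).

L{u(t-a)} = e^(-as)/s. L{u(t-2) - u(t-6)} = (e^(-2s) - e^(-6s))/s

Final answer: (e^(-2s) - e^(-6s))/s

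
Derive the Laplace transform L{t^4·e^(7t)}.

L{t^n·e^(at)} = n!/(s-a)^(n+1), so L{t^4·e^(7t)} = 24/(s-7)^5

Final answer: 24/(s-7)^5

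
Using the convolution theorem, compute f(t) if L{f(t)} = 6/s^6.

6/s^6 = (6/s)·(1/s^5) = L{6}·L{t^4/24}. By convolution, f(t) = 6*t^4/24 = ∫₀ᵗ 6·τ^4/24 dτ = 6·t^5/120

Final answer: 6·t^5/120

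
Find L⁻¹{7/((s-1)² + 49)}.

Form: b/((s-a)² + b²) → e^(at)sin(bt). With a=1, b=7

Final answer: e^t·sin(7t)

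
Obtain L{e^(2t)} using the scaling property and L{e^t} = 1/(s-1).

Using L{f(at)} = (1/a)F(s/a) with a=2 and f(t) = e^t: L{e^(2t)} = (1/2) · 1/((s/2)-1) = (1/2) · 2/(s-2) = 1/(s-2)

Final answer: 1/(s-2)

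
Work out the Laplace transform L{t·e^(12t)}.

L{t^n·e^(at)} = n!/(s-a)^(n+1), so L{t·e^(12t)} = 1/(s-12)^2

Final answer: 1/(s-12)^2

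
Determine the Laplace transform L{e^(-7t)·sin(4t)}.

L{e^(at)·sin(ωt)} = ω/((s-a)² + ω²), so L{e^(-7t)·sin(4t)} = 4/((s+7)² + 16)

Final answer: 4/((s+7)² + 16)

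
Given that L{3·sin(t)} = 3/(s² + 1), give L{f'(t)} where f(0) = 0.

L{f'(t)} = s·F(s) - f(0) = s·3/(s² + 1) - 0 = 3s/(s² + 1)

Final answer: 3s/(s² + 1)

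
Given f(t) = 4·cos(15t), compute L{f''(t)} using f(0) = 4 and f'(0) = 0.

F(s) = 4s/(s² + 225). L{f''(t)} = s²F(s) - sf(0) - f'(0) = 4s³/(s² + 225) - 4s = (4s³ - 4s(s² + 225))/(s² + 225) = -900s/(s² + 225)

Final answer: -900s/(s² + 225)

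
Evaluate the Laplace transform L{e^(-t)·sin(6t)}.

L{e^(at)·sin(ωt)} = ω/((s-a)² + ω²), so L{e^(-t)·sin(6t)} = 6/((s+1)² + 36)

Final answer: 6/((s+1)² + 36)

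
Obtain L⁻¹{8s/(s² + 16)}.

This is the form c·s/(s² + a²) with a = 4, c = 8. L⁻¹ = 8·cos(4t)

Final answer: 8·cos(4t)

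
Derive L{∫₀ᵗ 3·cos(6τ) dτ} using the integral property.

L{∫₀ᵗ f(τ)dτ} = F(s)/s with F(s) = 3s/(s² + 36), so the result is (3s/(s² + 36))/s = 3/(s² + 36)

Final answer: 3/(s² + 36)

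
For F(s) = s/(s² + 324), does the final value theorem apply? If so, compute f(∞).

The final value theorem requires all poles of sF(s) in the left half-plane. sF(s) = s²/(s² + 324) has poles at s = ±18i (imaginary axis). Theorem does NOT apply (oscillatory system).

Final answer: Not applicable (oscillatory)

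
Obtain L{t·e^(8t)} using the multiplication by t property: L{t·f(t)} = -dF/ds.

Using L{t^n·e^(at)} = n!/(s-a)^(n+1), L{t·e^(8t)} = 1/(s-8)^2

Final answer: 1/(s-8)^2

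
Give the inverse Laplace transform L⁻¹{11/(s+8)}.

L⁻¹{1/(s-a)} = e^(at), so L⁻¹{1/(s+8)} = e^(-8t), and L⁻¹{11/(s+8)} = 11·e^(-8t)

Final answer: 11·e^(-8t)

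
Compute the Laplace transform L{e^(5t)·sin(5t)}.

L{e^(at)·sin(ωt)} = ω/((s-a)² + ω²), so L{e^(5t)·sin(5t)} = 5/((s-5)² + 25)

Final answer: 5/((s-5)² + 25)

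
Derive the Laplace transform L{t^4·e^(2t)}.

L{t^n·e^(at)} = n!/(s-a)^(n+1), so L{t^4·e^(2t)} = 24/(s-2)^5

Final answer: 24/(s-2)^5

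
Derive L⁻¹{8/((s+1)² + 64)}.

Form: b/((s-a)² + b²) → e^(at)sin(bt). With a=-1, b=8

Final answer: e^(-t)·sin(8t)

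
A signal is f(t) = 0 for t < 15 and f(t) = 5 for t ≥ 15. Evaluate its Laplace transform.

f(t) = 5·u(t-15). L{u(t-15)} = e^(-15s)/s, so L{f(t)} = 5·e^(-15s)/s

Final answer: 5·e^(-15s)/s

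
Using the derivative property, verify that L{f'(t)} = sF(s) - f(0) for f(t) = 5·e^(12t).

f'(t) = 60e^(12t). Direct: L{f'(t)} = 60/(s-12). Property: s·5/(s-12) - 5 = (5s - 5(s-12))/(s-12) = 60/(s-12). ✓

Final answer: 60/(s-12)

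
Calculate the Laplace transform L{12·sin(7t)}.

L{sin(ωt)} = ω/(s² + ω²), so L{sin(7t)} = 7/(s² + 49). Then L{12·sin(7t)} = 12·7/(s² + 49) = 84/(s² + 49)

Final answer: 84/(s² + 49)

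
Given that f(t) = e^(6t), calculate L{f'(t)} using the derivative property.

f(0) = 1, F(s) = 1/(s-6). L{f'(t)} = s·F(s) - f(0) = s/(s-6) - 1 = (s - (s-6))/(s-6) = 6/(s-6)

Final answer: 6/(s-6)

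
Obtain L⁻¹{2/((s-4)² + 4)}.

Form: b/((s-a)² + b²) → e^(at)sin(bt). With a=4, b=2

Final answer: e^(4t)·sin(2t)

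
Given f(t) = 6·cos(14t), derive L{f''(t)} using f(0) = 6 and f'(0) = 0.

F(s) = 6s/(s² + 196). L{f''(t)} = s²F(s) - sf(0) - f'(0) = 6s³/(s² + 196) - 6s = (6s³ - 6s(s² + 196))/(s² + 196) = -1176s/(s² + 196)

Final answer: -1176s/(s² + 196)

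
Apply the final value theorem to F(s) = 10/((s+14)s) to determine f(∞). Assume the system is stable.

f(∞) = lim_{s→0} sF(s) = lim_{s→0} 10/(s+14) = 5/7

Final answer: 5/7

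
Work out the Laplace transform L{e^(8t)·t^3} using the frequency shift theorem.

L{e^(at)·t^n} = n!/(s-a)^(n+1), so L{e^(8t)·t^3} = 6/(s-8)^4

Final answer: 6/(s-8)^4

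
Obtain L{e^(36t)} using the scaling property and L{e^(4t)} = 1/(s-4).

Using L{f(at)} = (1/a)F(s/a) with a=9 and f(t) = e^(4t): L{e^(36t)} = (1/9) · 1/((s/9)-4) = (1/9) · 9/(s-36) = 1/(s-36)

Final answer: 1/(s-36)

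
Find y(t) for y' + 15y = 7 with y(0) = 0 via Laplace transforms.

sY + 15Y = 7/s. Y = 7/(s(s+15)). Partial fractions: Y = 7/15/s - 7/15/(s+15)

Final answer: y(t) = 7/15(1 - e^(-15t))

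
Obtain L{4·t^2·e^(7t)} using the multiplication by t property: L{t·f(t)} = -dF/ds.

Using L{t^n·e^(at)} = n!/(s-a)^(n+1), L{t^2·e^(7t)} = 2/(s-7)^3, so L{4·t^2·e^(7t)} = 4·2/(s-7)^3 = 8/(s-7)^3

Final answer: 8/(s-7)^3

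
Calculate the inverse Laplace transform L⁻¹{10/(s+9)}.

L⁻¹{1/(s-a)} = e^(at), so L⁻¹{1/(s+9)} = e^(-9t), and L⁻¹{10/(s+9)} = 10·e^(-9t)

Final answer: 10·e^(-9t)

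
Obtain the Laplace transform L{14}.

L{14} = 14 · L{1} = 14/s

Final answer: 14/s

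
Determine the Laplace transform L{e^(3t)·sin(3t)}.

L{e^(at)·sin(ωt)} = ω/((s-a)² + ω²), so L{e^(3t)·sin(3t)} = 3/((s-3)² + 9)

Final answer: 3/((s-3)² + 9)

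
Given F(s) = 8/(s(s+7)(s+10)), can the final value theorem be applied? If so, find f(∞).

Poles of sF(s) = 8/((s+7)(s+10)) are at s = -7 and s = -10, both in the left half-plane. Theorem applies. f(∞) = lim_{s→0} sF(s) = 8/(7·10) = 4/35

Final answer: 4/35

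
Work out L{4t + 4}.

L{4t + 4} = 4·L{t} + 4·L{1} = 4/s² + 4/s

Final answer: 4/s² + 4/s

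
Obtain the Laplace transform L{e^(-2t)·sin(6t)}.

L{e^(at)·sin(ωt)} = ω/((s-a)² + ω²), so L{e^(-2t)·sin(6t)} = 6/((s+2)² + 36)

Final answer: 6/((s+2)² + 36)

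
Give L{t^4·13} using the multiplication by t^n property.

L{13} = 13/s. d^1/ds^1[1/s] = -1/s². d^2/ds^2[1/s] = 2/s^3. d^3/ds^3[1/s] = -6/s^4. d^4/ds^4[1/s] = 24/s^5. So L{t^4} = (-1)^{4}·24/s^5 = 24/s^5. Then L{t^4·13} = 13·24/s^5 = 312/s^5

Final answer: 312/s^5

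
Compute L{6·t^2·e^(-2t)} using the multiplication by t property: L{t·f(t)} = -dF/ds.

Using L{t^n·e^(at)} = n!/(s-a)^(n+1), L{t^2·e^(-2t)} = 2/(s+2)^3, so L{6·t^2·e^(-2t)} = 6·2/(s+2)^3 = 12/(s+2)^3

Final answer: 12/(s+2)^3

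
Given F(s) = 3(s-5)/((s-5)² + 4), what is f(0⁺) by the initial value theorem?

f(0⁺) = lim_{s→∞} sF(s) = lim_{s→∞} 3s(s-5)/((s-5)² + 4) = 3

Final answer: 3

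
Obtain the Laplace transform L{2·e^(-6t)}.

L{e^(at)} = 1/(s-a), so L{e^(-6t)} = 1/(s+6). Then L{2·e^(-6t)} = 2/(s+6)

Final answer: 2/(s+6)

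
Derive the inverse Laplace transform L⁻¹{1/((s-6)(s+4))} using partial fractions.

Decompose: A/(s-6) + B/(s+4). A = 1/10, B = -1/10. f(t) = (e^(6t) - e^(-4t))/10

Final answer: (e^(6t) - e^(-4t))/10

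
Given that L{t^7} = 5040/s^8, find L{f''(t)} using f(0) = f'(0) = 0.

L{f''(t)} = s²F(s) - sf(0) - f'(0) = s²·5040/s^8 - 0 - 0 = 5040/s^6

Final answer: 5040/s^6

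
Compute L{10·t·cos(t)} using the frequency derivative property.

L{cos(t)} = s/(s² + 1). Derivative: d/ds[s/(s² + 1)] = [(s² + 1) - s·2s]/(s² + 1)² = (1 - s²)/(s² + 1)². So L{t·cos(t)} = -F'(s) = (s² - 1)/(s² + 1)². Then L{10·t·cos(t)} = 10·(s² - 1)/(s² + 1)²

Final answer: 10·(s² - 1)/(s² + 1)²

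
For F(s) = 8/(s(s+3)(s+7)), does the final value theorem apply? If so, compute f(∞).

Poles of sF(s) = 8/((s+3)(s+7)) are at s = -3 and s = -7, both in the left half-plane. Theorem applies. f(∞) = lim_{s→0} sF(s) = 8/(3·7) = 8/21

Final answer: 8/21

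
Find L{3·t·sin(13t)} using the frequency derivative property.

L{sin(13t)} = 13/(s² + 169). By L{t·f(t)} = -F'(s): -d/ds[13/(s² + 169)] = -(13)·(-2s)/(s² + 169)² = 26s/(s² + 169)². Then L{3·t·sin(13t)} = 3·26s/(s² + 169)² = 78s/(s² + 169)²

Final answer: 78s/(s² + 169)²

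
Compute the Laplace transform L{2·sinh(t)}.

L{sinh(ωt)} = ω/(s² - ω²), so L{sinh(t)} = 1/(s² - 1). Then L{2·sinh(t)} = 2·1/(s² - 1) = 2/(s² - 1)

Final answer: 2/(s² - 1)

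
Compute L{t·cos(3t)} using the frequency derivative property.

L{cos(3t)} = s/(s² + 9). Derivative: d/ds[s/(s² + 9)] = [(s² + 9) - s·2s]/(s² + 9)² = (9 - s²)/(s² + 9)². So L{t·cos(3t)} = -F'(s) = (s² - 9)/(s² + 9)²

Final answer: (s² - 9)/(s² + 9)²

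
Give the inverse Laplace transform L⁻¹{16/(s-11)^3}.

L⁻¹{n!/(s-a)^(n+1)} = t^n·e^(at) with n=2, a=11. So L⁻¹{2/(s-11)^3} = t^2·e^(11t), and L⁻¹{16/(s-11)^3} = (16/2)·t^2·e^(11t) = 8·t^2·e^(11t)

Final answer: 8·t^2·e^(11t)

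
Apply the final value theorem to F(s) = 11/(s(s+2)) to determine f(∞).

f(∞) = lim_{s→0} s·11/(s(s+2)) = lim_{s→0} 11/(s+2) = 11/2 = 11/2

Final answer: 11/2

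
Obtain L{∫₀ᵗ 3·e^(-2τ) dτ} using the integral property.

L{∫₀ᵗ f(τ)dτ} = F(s)/s with F(s) = 3/(s+2), so L{∫₀ᵗ 3·e^(-2τ) dτ} = 3/(s(s+2))

Final answer: 3/(s(s+2))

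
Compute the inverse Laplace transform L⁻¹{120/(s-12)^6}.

L⁻¹{n!/(s-a)^(n+1)} = t^n·e^(at), so L⁻¹{120/(s-12)^6} = t^5·e^(12t)

Final answer: t^5·e^(12t)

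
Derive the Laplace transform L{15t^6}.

L{15t^6} = 15 · L{t^6} = 15 · 720/s^7 = 10800/s^7

Final answer: 10800/s^7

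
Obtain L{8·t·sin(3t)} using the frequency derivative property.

L{sin(3t)} = 3/(s² + 9). By L{t·f(t)} = -F'(s): -d/ds[3/(s² + 9)] = -(3)·(-2s)/(s² + 9)² = 6s/(s² + 9)². Then L{8·t·sin(3t)} = 8·6s/(s² + 9)² = 48s/(s² + 9)²

Final answer: 48s/(s² + 9)²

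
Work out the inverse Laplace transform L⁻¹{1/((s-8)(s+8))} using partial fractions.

Decompose: A/(s-8) + B/(s+8). A = 1/16, B = -1/16. f(t) = (e^(8t) - e^(-8t))/16

Final answer: (e^(8t) - e^(-8t))/16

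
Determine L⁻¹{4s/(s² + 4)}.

This is the form c·s/(s² + a²) with a = 2, c = 4. L⁻¹ = 4·cos(2t)

Final answer: 4·cos(2t)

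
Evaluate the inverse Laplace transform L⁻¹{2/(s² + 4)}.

L⁻¹{2/(s² + 4)} = sin(2t)

Final answer: sin(2t)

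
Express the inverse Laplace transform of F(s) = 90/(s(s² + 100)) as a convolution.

90/(s(s² + 100)) = (1/s)·(90/(s² + 100)) = L{1}·L{9·sin(10t)}. So f(t) = 1*(9·sin(10t)) = ∫₀ᵗ 9·sin(10τ) dτ

Final answer: ∫₀ᵗ 9·sin(10τ) dτ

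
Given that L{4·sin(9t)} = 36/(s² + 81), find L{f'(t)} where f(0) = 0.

L{f'(t)} = s·F(s) - f(0) = s·36/(s² + 81) - 0 = 36s/(s² + 81)

Final answer: 36s/(s² + 81)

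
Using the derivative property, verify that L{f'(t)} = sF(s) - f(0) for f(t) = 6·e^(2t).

f'(t) = 12e^(2t). Direct: L{f'(t)} = 12/(s-2). Property: s·6/(s-2) - 6 = (6s - 6(s-2))/(s-2) = 12/(s-2). ✓

Final answer: 12/(s-2)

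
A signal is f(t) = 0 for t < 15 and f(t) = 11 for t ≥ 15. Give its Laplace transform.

f(t) = 11·u(t-15). L{u(t-15)} = e^(-15s)/s, so L{f(t)} = 11·e^(-15s)/s

Final answer: 11·e^(-15s)/s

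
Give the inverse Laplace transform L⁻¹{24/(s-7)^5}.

L⁻¹{n!/(s-a)^(n+1)} = t^n·e^(at), so L⁻¹{24/(s-7)^5} = t^4·e^(7t)

Final answer: t^4·e^(7t)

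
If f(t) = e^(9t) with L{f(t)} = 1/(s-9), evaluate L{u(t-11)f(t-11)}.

Time shift theorem: L{u(t-a)f(t-a)} = e^(-as)F(s). Here a=11, F(s) = 1/(s-9), so L{u(t-11)f(t-11)} = e^(-11s)·1/(s-9)

Final answer: e^(-11s)·1/(s-9)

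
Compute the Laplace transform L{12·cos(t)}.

L{cos(ωt)} = s/(s² + ω²), so L{cos(t)} = s/(s² + 1). Then L{12·cos(t)} = 12·s/(s² + 1) = 12s/(s² + 1)

Final answer: 12s/(s² + 1)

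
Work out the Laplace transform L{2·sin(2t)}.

L{sin(ωt)} = ω/(s² + ω²), so L{sin(2t)} = 2/(s² + 4). Then L{2·sin(2t)} = 2·2/(s² + 4) = 4/(s² + 4)

Final answer: 4/(s² + 4)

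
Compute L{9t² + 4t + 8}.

L{9t² + 4t + 8} = 9·2/s³ + 4/s² + 8/s = 18/s³ + 4/s² + 8/s

Final answer: 18/s³ + 4/s² + 8/s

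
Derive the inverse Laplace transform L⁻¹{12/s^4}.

L⁻¹{n!/s^(n+1)} = t^n with n=3. So L⁻¹{6/s^4} = t^3, and L⁻¹{12/s^4} = (12/6)·t^3 = 2·t^3

Final answer: 2·t^3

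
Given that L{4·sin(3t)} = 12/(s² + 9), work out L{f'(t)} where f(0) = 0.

L{f'(t)} = s·F(s) - f(0) = s·12/(s² + 9) - 0 = 12s/(s² + 9)

Final answer: 12s/(s² + 9)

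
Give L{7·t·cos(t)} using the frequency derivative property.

L{cos(t)} = s/(s² + 1). Derivative: d/ds[s/(s² + 1)] = [(s² + 1) - s·2s]/(s² + 1)² = (1 - s²)/(s² + 1)². So L{t·cos(t)} = -F'(s) = (s² - 1)/(s² + 1)². Then L{7·t·cos(t)} = 7·(s² - 1)/(s² + 1)²

Final answer: 7·(s² - 1)/(s² + 1)²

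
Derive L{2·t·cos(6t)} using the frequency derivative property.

L{cos(6t)} = s/(s² + 36). Derivative: d/ds[s/(s² + 36)] = [(s² + 36) - s·2s]/(s² + 36)² = (36 - s²)/(s² + 36)². So L{t·cos(6t)} = -F'(s) = (s² - 36)/(s² + 36)². Then L{2·t·cos(6t)} = 2·(s² - 36)/(s² + 36)²

Final answer: 2·(s² - 36)/(s² + 36)²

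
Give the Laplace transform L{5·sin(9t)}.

L{sin(ωt)} = ω/(s² + ω²), so L{sin(9t)} = 9/(s² + 81). Then L{5·sin(9t)} = 5·9/(s² + 81) = 45/(s² + 81)

Final answer: 45/(s² + 81)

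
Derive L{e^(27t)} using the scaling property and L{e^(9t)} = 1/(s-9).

Using L{f(at)} = (1/a)F(s/a) with a=3 and f(t) = e^(9t): L{e^(27t)} = (1/3) · 1/((s/3)-9) = (1/3) · 3/(s-27) = 1/(s-27)

Final answer: 1/(s-27)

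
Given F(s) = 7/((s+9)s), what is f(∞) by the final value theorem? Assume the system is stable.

f(∞) = lim_{s→0} sF(s) = lim_{s→0} 7/(s+9) = 7/9

Final answer: 7/9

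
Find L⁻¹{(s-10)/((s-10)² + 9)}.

Using frequency shift: L⁻¹{(s-a)/((s-a)² + b²)} = e^(at)cos(bt). Here a=10, b=3

Final answer: e^(10t)·cos(3t)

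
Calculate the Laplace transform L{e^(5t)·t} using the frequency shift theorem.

L{e^(at)·t^n} = n!/(s-a)^(n+1), so L{e^(5t)·t} = 1/(s-5)^2

Final answer: 1/(s-5)^2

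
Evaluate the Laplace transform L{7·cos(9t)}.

L{cos(ωt)} = s/(s² + ω²), so L{cos(9t)} = s/(s² + 81). Then L{7·cos(9t)} = 7·s/(s² + 81) = 7s/(s² + 81)

Final answer: 7s/(s² + 81)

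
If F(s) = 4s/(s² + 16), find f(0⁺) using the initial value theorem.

f(0⁺) = lim_{s→∞} s·4s/(s² + 16) = lim_{s→∞} 4s²/(s² + 16) = 4

Final answer: 4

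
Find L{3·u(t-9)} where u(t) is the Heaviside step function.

L{u(t-a)} = e^(-as)/s. Here a=9, so L{u(t-9)} = e^(-9s)/s, and L{3·u(t-9)} = 3·e^(-9s)/s

Final answer: 3·e^(-9s)/s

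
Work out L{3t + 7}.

L{3t + 7} = 3·L{t} + 7·L{1} = 3/s² + 7/s

Final answer: 3/s² + 7/s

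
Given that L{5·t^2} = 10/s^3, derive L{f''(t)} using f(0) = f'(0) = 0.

L{f''(t)} = s²F(s) - sf(0) - f'(0) = s²·10/s^3 - 0 - 0 = 10/s

Final answer: 10/s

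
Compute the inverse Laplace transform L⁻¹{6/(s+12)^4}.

L⁻¹{n!/(s-a)^(n+1)} = t^n·e^(at), so L⁻¹{6/(s+12)^4} = t^3·e^(-12t)

Final answer: t^3·e^(-12t)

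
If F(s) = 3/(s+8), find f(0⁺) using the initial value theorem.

f(0⁺) = lim_{s→∞} s·3/(s+8) = lim_{s→∞} 3s/(s+8) = 3

Final answer: 3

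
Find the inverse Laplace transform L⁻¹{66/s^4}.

L⁻¹{n!/s^(n+1)} = t^n with n=3. So L⁻¹{6/s^4} = t^3, and L⁻¹{66/s^4} = (66/6)·t^3 = 11·t^3

Final answer: 11·t^3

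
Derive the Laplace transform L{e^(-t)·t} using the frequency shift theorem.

L{e^(at)·t^n} = n!/(s-a)^(n+1), so L{e^(-t)·t} = 1/(s+1)^2

Final answer: 1/(s+1)^2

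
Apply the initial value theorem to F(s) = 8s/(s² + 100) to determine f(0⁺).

f(0⁺) = lim_{s→∞} s·8s/(s² + 100) = lim_{s→∞} 8s²/(s² + 100) = 8

Final answer: 8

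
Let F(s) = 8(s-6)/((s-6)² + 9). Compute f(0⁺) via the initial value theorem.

f(0⁺) = lim_{s→∞} sF(s) = lim_{s→∞} 8s(s-6)/((s-6)² + 9) = 8

Final answer: 8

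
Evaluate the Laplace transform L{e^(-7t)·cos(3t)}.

L{e^(at)·cos(ωt)} = (s-a)/((s-a)² + ω²), so L{e^(-7t)·cos(3t)} = (s+7)/((s+7)² + 9)

Final answer: (s+7)/((s+7)² + 9)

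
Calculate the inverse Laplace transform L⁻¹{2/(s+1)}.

L⁻¹{1/(s-a)} = e^(at), so L⁻¹{1/(s+1)} = e^(-t), and L⁻¹{2/(s+1)} = 2·e^(-t)

Final answer: 2·e^(-t)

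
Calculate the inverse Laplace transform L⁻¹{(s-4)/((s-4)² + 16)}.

Using frequency shift, L⁻¹{(s-4)/((s-4)² + 16)} = e^(4t)·cos(4t)

Final answer: e^(4t)·cos(4t)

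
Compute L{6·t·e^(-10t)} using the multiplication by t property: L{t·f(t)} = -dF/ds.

Using L{t^n·e^(at)} = n!/(s-a)^(n+1), L{t·e^(-10t)} = 1/(s+10)^2, so L{6·t·e^(-10t)} = 6·1/(s+10)^2 = 6/(s+10)^2

Final answer: 6/(s+10)^2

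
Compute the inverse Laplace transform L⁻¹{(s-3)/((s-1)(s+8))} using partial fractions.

Using partial fractions, f(t) = (-2e^t + 11e^(-8t))/9

Final answer: (-2e^t + 11e^(-8t))/9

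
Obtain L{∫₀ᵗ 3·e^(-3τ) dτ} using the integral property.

L{∫₀ᵗ f(τ)dτ} = F(s)/s with F(s) = 3/(s+3), so L{∫₀ᵗ 3·e^(-3τ) dτ} = 3/(s(s+3))

Final answer: 3/(s(s+3))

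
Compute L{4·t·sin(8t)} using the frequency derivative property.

L{sin(8t)} = 8/(s² + 64). By L{t·f(t)} = -F'(s): -d/ds[8/(s² + 64)] = -(8)·(-2s)/(s² + 64)² = 16s/(s² + 64)². Then L{4·t·sin(8t)} = 4·16s/(s² + 64)² = 64s/(s² + 64)²

Final answer: 64s/(s² + 64)²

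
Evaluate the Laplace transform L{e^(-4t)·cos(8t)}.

L{e^(at)·cos(ωt)} = (s-a)/((s-a)² + ω²), so L{e^(-4t)·cos(8t)} = (s+4)/((s+4)² + 64)

Final answer: (s+4)/((s+4)² + 64)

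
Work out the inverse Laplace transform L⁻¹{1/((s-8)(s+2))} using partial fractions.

Decompose: A/(s-8) + B/(s+2). A = 1/10, B = -1/10. f(t) = (e^(8t) - e^(-2t))/10

Final answer: (e^(8t) - e^(-2t))/10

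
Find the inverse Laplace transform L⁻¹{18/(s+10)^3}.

L⁻¹{n!/(s-a)^(n+1)} = t^n·e^(at) with n=2, a=-10. So L⁻¹{2/(s+10)^3} = t^2·e^(-10t), and L⁻¹{18/(s+10)^3} = (18/2)·t^2·e^(-10t) = 9·t^2·e^(-10t)

Final answer: 9·t^2·e^(-10t)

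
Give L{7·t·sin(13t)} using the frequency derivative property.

L{sin(13t)} = 13/(s² + 169). By L{t·f(t)} = -F'(s): -d/ds[13/(s² + 169)] = -(13)·(-2s)/(s² + 169)² = 26s/(s² + 169)². Then L{7·t·sin(13t)} = 7·26s/(s² + 169)² = 182s/(s² + 169)²

Final answer: 182s/(s² + 169)²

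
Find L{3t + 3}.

L{3t + 3} = 3·L{t} + 3·L{1} = 3/s² + 3/s

Final answer: 3/s² + 3/s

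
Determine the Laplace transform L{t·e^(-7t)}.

L{t^n·e^(at)} = n!/(s-a)^(n+1), so L{t·e^(-7t)} = 1/(s+7)^2

Final answer: 1/(s+7)^2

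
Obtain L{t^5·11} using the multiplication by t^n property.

L{11} = 11/s. d^1/ds^1[1/s] = -1/s². d^2/ds^2[1/s] = 2/s^3. d^3/ds^3[1/s] = -6/s^4. d^4/ds^4[1/s] = 24/s^5. d^5/ds^5[1/s] = -120/s^6. So L{t^5} = (-1)^{5}·-120/s^6 = 120/s^6. Then L{t^5·11} = 11·120/s^6 = 1320/s^6

Final answer: 1320/s^6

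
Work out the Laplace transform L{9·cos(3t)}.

L{cos(ωt)} = s/(s² + ω²), so L{cos(3t)} = s/(s² + 9). Then L{9·cos(3t)} = 9·s/(s² + 9) = 9s/(s² + 9)

Final answer: 9s/(s² + 9)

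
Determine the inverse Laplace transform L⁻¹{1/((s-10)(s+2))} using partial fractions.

Decompose: A/(s-10) + B/(s+2). A = 1/12, B = -1/12. f(t) = (e^(10t) - e^(-2t))/12

Final answer: (e^(10t) - e^(-2t))/12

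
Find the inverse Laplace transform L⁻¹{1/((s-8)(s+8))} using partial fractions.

Decompose: A/(s-8) + B/(s+8). A = 1/16, B = -1/16. f(t) = (e^(8t) - e^(-8t))/16

Final answer: (e^(8t) - e^(-8t))/16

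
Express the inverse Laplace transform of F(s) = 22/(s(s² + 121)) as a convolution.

22/(s(s² + 121)) = (1/s)·(22/(s² + 121)) = L{1}·L{2·sin(11t)}. So f(t) = 1*(2·sin(11t)) = ∫₀ᵗ 2·sin(11τ) dτ

Final answer: ∫₀ᵗ 2·sin(11τ) dτ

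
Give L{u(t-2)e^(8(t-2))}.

u(t-a)f(t-a) with f(t)=e^(8t). L{e^(8t)} = 1/(s-8). By time shift: e^(-2s)/(s-8)

Final answer: e^(-2s)/(s-8)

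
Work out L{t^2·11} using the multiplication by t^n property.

L{11} = 11/s. d^1/ds^1[1/s] = -1/s². d^2/ds^2[1/s] = 2/s^3. So L{t^2} = (-1)^{2}·2/s^3 = 2/s^3. Then L{t^2·11} = 11·2/s^3 = 22/s^3

Final answer: 22/s^3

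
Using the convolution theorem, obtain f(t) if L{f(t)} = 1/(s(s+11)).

1/(s(s+11)) = (1/s)·(1/(s+11)) = L{1}·L{e^(-11t)}. By convolution, f(t) = 1*e^(-11t) = ∫₀ᵗ 1·e^(-11τ) dτ = (1 - e^(-11t))/11

Final answer: (1 - e^(-11t))/11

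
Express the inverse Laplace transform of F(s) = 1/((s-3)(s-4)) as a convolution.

1/((s-3)(s-4)) = (1/(s-3))·(1/(s-4)) = L{e^(3t)}·L{e^(4t)}. So f(t) = e^(3t)*e^(4t) = ∫₀ᵗ e^(3τ)·e^(4(t-τ)) dτ

Final answer: ∫₀ᵗ e^(3τ)·e^(4(t-τ)) dτ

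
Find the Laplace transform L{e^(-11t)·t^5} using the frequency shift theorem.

L{e^(at)·t^n} = n!/(s-a)^(n+1), so L{e^(-11t)·t^5} = 120/(s+11)^6

Final answer: 120/(s+11)^6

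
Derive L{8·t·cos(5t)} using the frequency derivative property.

L{cos(5t)} = s/(s² + 25). Derivative: d/ds[s/(s² + 25)] = [(s² + 25) - s·2s]/(s² + 25)² = (25 - s²)/(s² + 25)². So L{t·cos(5t)} = -F'(s) = (s² - 25)/(s² + 25)². Then L{8·t·cos(5t)} = 8·(s² - 25)/(s² + 25)²

Final answer: 8·(s² - 25)/(s² + 25)²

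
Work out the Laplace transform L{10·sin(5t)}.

L{sin(ωt)} = ω/(s² + ω²), so L{sin(5t)} = 5/(s² + 25). Then L{10·sin(5t)} = 10·5/(s² + 25) = 50/(s² + 25)

Final answer: 50/(s² + 25)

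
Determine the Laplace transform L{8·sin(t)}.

L{sin(ωt)} = ω/(s² + ω²), so L{sin(t)} = 1/(s² + 1). Then L{8·sin(t)} = 8·1/(s² + 1) = 8/(s² + 1)

Final answer: 8/(s² + 1)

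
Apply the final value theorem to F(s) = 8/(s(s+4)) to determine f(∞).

f(∞) = lim_{s→0} s·8/(s(s+4)) = lim_{s→0} 8/(s+4) = 8/4 = 2

Final answer: 2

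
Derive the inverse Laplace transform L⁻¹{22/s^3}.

L⁻¹{n!/s^(n+1)} = t^n with n=2. So L⁻¹{2/s^3} = t^2, and L⁻¹{22/s^3} = (22/2)·t^2 = 11·t^2

Final answer: 11·t^2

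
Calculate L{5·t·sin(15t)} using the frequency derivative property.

L{sin(15t)} = 15/(s² + 225). By L{t·f(t)} = -F'(s): -d/ds[15/(s² + 225)] = -(15)·(-2s)/(s² + 225)² = 30s/(s² + 225)². Then L{5·t·sin(15t)} = 5·30s/(s² + 225)² = 150s/(s² + 225)²

Final answer: 150s/(s² + 225)²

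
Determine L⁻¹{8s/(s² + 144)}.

This is the form c·s/(s² + a²) with a = 12, c = 8. L⁻¹ = 8·cos(12t)

Final answer: 8·cos(12t)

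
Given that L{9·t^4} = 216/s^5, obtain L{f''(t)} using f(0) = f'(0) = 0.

L{f''(t)} = s²F(s) - sf(0) - f'(0) = s²·216/s^5 - 0 - 0 = 216/s^3

Final answer: 216/s^3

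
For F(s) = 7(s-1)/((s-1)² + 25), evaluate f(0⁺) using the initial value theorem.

f(0⁺) = lim_{s→∞} sF(s) = lim_{s→∞} 7s(s-1)/((s-1)² + 25) = 7

Final answer: 7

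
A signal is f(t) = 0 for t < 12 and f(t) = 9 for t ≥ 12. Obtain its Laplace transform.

f(t) = 9·u(t-12). L{u(t-12)} = e^(-12s)/s, so L{f(t)} = 9·e^(-12s)/s

Final answer: 9·e^(-12s)/s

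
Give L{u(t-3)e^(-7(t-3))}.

u(t-a)f(t-a) with f(t)=e^(-7t). L{e^(-7t)} = 1/(s+7). By time shift: e^(-3s)/(s+7)

Final answer: e^(-3s)/(s+7)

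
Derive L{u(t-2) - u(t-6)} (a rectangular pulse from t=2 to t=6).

L{u(t-a)} = e^(-as)/s. L{u(t-2) - u(t-6)} = (e^(-2s) - e^(-6s))/s

Final answer: (e^(-2s) - e^(-6s))/s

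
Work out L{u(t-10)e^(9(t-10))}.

u(t-a)f(t-a) with f(t)=e^(9t). L{e^(9t)} = 1/(s-9). By time shift: e^(-10s)/(s-9)

Final answer: e^(-10s)/(s-9)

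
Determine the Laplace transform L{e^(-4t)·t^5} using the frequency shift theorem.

L{e^(at)·t^n} = n!/(s-a)^(n+1), so L{e^(-4t)·t^5} = 120/(s+4)^6

Final answer: 120/(s+4)^6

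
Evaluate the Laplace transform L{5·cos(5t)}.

L{cos(ωt)} = s/(s² + ω²), so L{cos(5t)} = s/(s² + 25). Then L{5·cos(5t)} = 5·s/(s² + 25) = 5s/(s² + 25)

Final answer: 5s/(s² + 25)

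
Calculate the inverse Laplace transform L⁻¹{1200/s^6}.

L⁻¹{n!/s^(n+1)} = t^n with n=5. So L⁻¹{120/s^6} = t^5, and L⁻¹{1200/s^6} = (1200/120)·t^5 = 10·t^5

Final answer: 10·t^5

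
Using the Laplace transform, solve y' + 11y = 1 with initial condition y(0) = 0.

sY + 11Y = 1/s. Y = 1/(s(s+11)). Partial fractions: Y = 1/11/s - 1/11/(s+11)

Final answer: y(t) = 1/11(1 - e^(-11t))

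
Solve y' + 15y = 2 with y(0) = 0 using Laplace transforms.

sY + 15Y = 2/s. Y = 2/(s(s+15)). Partial fractions: Y = 2/15/s - 2/15/(s+15)

Final answer: y(t) = 2/15(1 - e^(-15t))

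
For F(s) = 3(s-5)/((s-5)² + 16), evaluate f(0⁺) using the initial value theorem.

f(0⁺) = lim_{s→∞} sF(s) = lim_{s→∞} 3s(s-5)/((s-5)² + 16) = 3

Final answer: 3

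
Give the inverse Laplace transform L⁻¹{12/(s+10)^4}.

L⁻¹{n!/(s-a)^(n+1)} = t^n·e^(at) with n=3, a=-10. So L⁻¹{6/(s+10)^4} = t^3·e^(-10t), and L⁻¹{12/(s+10)^4} = (12/6)·t^3·e^(-10t) = 2·t^3·e^(-10t)

Final answer: 2·t^3·e^(-10t)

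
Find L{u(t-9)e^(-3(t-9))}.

u(t-a)f(t-a) with f(t)=e^(-3t). L{e^(-3t)} = 1/(s+3). By time shift: e^(-9s)/(s+3)

Final answer: e^(-9s)/(s+3)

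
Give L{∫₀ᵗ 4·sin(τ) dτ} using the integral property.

L{∫₀ᵗ f(τ)dτ} = F(s)/s with F(s) = 4/(s² + 1), so the result is (4/(s² + 1))/s = 4/(s(s² + 1))

Final answer: 4/(s(s² + 1))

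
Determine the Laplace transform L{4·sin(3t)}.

L{sin(ωt)} = ω/(s² + ω²), so L{sin(3t)} = 3/(s² + 9). Then L{4·sin(3t)} = 4·3/(s² + 9) = 12/(s² + 9)

Final answer: 12/(s² + 9)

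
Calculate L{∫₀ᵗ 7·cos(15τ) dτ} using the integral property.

L{∫₀ᵗ f(τ)dτ} = F(s)/s with F(s) = 7s/(s² + 225), so the result is (7s/(s² + 225))/s = 7/(s² + 225)

Final answer: 7/(s² + 225)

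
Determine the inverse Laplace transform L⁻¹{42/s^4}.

L⁻¹{n!/s^(n+1)} = t^n with n=3. So L⁻¹{6/s^4} = t^3, and L⁻¹{42/s^4} = (42/6)·t^3 = 7·t^3

Final answer: 7·t^3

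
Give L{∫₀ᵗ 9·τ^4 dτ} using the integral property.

L{∫₀ᵗ f(τ)dτ} = F(s)/s with f(t) = 9t^4. F(s) = 216/s^5, so L{∫₀ᵗ 9·τ^4 dτ} = (216/s^5)/s = 216/s^6. (Check: ∫₀ᵗ 9·τ^4 dτ = 9t^5/5.)

Final answer: 216/s^6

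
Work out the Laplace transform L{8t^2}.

L{8t^2} = 8 · L{t^2} = 8 · 2/s^3 = 16/s^3

Final answer: 16/s^3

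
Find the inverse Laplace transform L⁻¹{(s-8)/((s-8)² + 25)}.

Using frequency shift, L⁻¹{(s-8)/((s-8)² + 25)} = e^(8t)·cos(5t)

Final answer: e^(8t)·cos(5t)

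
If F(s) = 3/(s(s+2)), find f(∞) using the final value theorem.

f(∞) = lim_{s→0} s·3/(s(s+2)) = lim_{s→0} 3/(s+2) = 3/2 = 3/2

Final answer: 3/2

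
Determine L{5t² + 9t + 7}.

L{5t² + 9t + 7} = 5·2/s³ + 9/s² + 7/s = 10/s³ + 9/s² + 7/s

Final answer: 10/s³ + 9/s² + 7/s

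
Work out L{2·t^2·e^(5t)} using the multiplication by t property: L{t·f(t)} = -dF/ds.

Using L{t^n·e^(at)} = n!/(s-a)^(n+1), L{t^2·e^(5t)} = 2/(s-5)^3, so L{2·t^2·e^(5t)} = 2·2/(s-5)^3 = 4/(s-5)^3

Final answer: 4/(s-5)^3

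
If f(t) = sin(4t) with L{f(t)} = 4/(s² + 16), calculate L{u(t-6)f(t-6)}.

Time shift theorem: L{u(t-a)f(t-a)} = e^(-as)F(s). Here a=6, F(s) = 4/(s² + 16), so L{u(t-6)f(t-6)} = e^(-6s)·4/(s² + 16)

Final answer: e^(-6s)·4/(s² + 16)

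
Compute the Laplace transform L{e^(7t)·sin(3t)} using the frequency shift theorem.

Frequency shift: L{e^(at)f(t)} = F(s-a). L{e^(7t)·sin(3t)} = 3/((s-7)² + 9)

Final answer: 3/((s-7)² + 9)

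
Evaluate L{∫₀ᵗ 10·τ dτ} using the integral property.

L{∫₀ᵗ f(τ)dτ} = F(s)/s with f(t) = 10t. F(s) = 10/s^2, so L{∫₀ᵗ 10·τ dτ} = (10/s^2)/s = 10/s^3. (Check: ∫₀ᵗ 10·τ dτ = 10t^2/2.)

Final answer: 10/s^3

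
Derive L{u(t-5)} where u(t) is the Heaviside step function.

L{u(t-a)} = e^(-as)/s. Here a=5, so L{u(t-5)} = e^(-5s)/s

Final answer: e^(-5s)/s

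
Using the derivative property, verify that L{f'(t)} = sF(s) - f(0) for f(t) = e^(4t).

f'(t) = 4e^(4t). Direct: L{f'(t)} = 4/(s-4). Property: s·1/(s-4) - 1 = (s - (s-4))/(s-4) = 4/(s-4). ✓

Final answer: 4/(s-4)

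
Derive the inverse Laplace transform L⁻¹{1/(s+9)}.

L⁻¹{1/(s-a)} = e^(at), so L⁻¹{1/(s+9)} = e^(-9t)

Final answer: e^(-9t)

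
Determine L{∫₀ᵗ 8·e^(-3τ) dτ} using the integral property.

L{∫₀ᵗ f(τ)dτ} = F(s)/s with F(s) = 8/(s+3), so L{∫₀ᵗ 8·e^(-3τ) dτ} = 8/(s(s+3))

Final answer: 8/(s(s+3))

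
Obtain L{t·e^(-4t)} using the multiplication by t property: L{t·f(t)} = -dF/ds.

Using L{t^n·e^(at)} = n!/(s-a)^(n+1), L{t·e^(-4t)} = 1/(s+4)^2

Final answer: 1/(s+4)^2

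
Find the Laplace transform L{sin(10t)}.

L{sin(ωt)} = ω/(s² + ω²), so L{sin(10t)} = 10/(s² + 100)

Final answer: 10/(s² + 100)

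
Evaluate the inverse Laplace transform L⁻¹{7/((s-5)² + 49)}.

Using frequency shift, L⁻¹{7/((s-5)² + 49)} = e^(5t)·sin(7t)

Final answer: e^(5t)·sin(7t)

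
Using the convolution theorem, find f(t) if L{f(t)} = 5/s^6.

5/s^6 = (5/s)·(1/s^5) = L{5}·L{t^4/24}. By convolution, f(t) = 5*t^4/24 = ∫₀ᵗ 5·τ^4/24 dτ = 5·t^5/120

Final answer: 5·t^5/120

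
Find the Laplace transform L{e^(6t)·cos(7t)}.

L{e^(at)·cos(ωt)} = (s-a)/((s-a)² + ω²), so L{e^(6t)·cos(7t)} = (s-6)/((s-6)² + 49)

Final answer: (s-6)/((s-6)² + 49)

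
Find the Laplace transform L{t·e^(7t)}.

L{t^n·e^(at)} = n!/(s-a)^(n+1), so L{t·e^(7t)} = 1/(s-7)^2

Final answer: 1/(s-7)^2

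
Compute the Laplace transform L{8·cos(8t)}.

L{cos(ωt)} = s/(s² + ω²), so L{cos(8t)} = s/(s² + 64). Then L{8·cos(8t)} = 8·s/(s² + 64) = 8s/(s² + 64)

Final answer: 8s/(s² + 64)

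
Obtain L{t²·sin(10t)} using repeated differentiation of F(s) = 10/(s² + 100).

F(s) = 10/(s² + 100). F'(s) = -20s/(s² + 100)². F''(s) = -20(100 - 3s²)/(s² + 100)³ = (60s² - 2000)/(s² + 100)³. So L{t²·sin(10t)} = (-1)² F''(s) = (60s² - 2000)/(s² + 100)³

Final answer: (60s² - 2000)/(s² + 100)³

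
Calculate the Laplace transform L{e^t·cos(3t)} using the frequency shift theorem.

Frequency shift: L{e^(at)f(t)} = F(s-a). L{e^t·cos(3t)} = (s-1)/((s-1)² + 9)

Final answer: (s-1)/((s-1)² + 9)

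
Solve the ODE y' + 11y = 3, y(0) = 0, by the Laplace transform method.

sY + 11Y = 3/s. Y = 3/(s(s+11)). Partial fractions: Y = 3/11/s - 3/11/(s+11)

Final answer: y(t) = 3/11(1 - e^(-11t))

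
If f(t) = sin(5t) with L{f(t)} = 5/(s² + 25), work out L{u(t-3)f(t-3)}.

Time shift theorem: L{u(t-a)f(t-a)} = e^(-as)F(s). Here a=3, F(s) = 5/(s² + 25), so L{u(t-3)f(t-3)} = e^(-3s)·5/(s² + 25)

Final answer: e^(-3s)·5/(s² + 25)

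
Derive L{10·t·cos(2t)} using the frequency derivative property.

L{cos(2t)} = s/(s² + 4). Derivative: d/ds[s/(s² + 4)] = [(s² + 4) - s·2s]/(s² + 4)² = (4 - s²)/(s² + 4)². So L{t·cos(2t)} = -F'(s) = (s² - 4)/(s² + 4)². Then L{10·t·cos(2t)} = 10·(s² - 4)/(s² + 4)²

Final answer: 10·(s² - 4)/(s² + 4)²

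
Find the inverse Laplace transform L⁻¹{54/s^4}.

L⁻¹{n!/s^(n+1)} = t^n with n=3. So L⁻¹{6/s^4} = t^3, and L⁻¹{54/s^4} = (54/6)·t^3 = 9·t^3

Final answer: 9·t^3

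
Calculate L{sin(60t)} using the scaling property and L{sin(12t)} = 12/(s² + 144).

Using L{f(at)} = (1/a)F(s/a) with a=5: L{sin(60t)} = (1/5) · 12/((s/5)² + 144) = (1/5) · 12·25/(s² + 3600) = 60/(s² + 3600)

Final answer: 60/(s² + 3600)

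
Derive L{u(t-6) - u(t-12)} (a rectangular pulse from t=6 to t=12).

L{u(t-a)} = e^(-as)/s. L{u(t-6) - u(t-12)} = (e^(-6s) - e^(-12s))/s

Final answer: (e^(-6s) - e^(-12s))/s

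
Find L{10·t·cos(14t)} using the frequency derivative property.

L{cos(14t)} = s/(s² + 196). Derivative: d/ds[s/(s² + 196)] = [(s² + 196) - s·2s]/(s² + 196)² = (196 - s²)/(s² + 196)². So L{t·cos(14t)} = -F'(s) = (s² - 196)/(s² + 196)². Then L{10·t·cos(14t)} = 10·(s² - 196)/(s² + 196)²

Final answer: 10·(s² - 196)/(s² + 196)²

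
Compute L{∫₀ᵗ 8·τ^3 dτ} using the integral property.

L{∫₀ᵗ f(τ)dτ} = F(s)/s with f(t) = 8t^3. F(s) = 48/s^4, so L{∫₀ᵗ 8·τ^3 dτ} = (48/s^4)/s = 48/s^5. (Check: ∫₀ᵗ 8·τ^3 dτ = 8t^4/4.)

Final answer: 48/s^5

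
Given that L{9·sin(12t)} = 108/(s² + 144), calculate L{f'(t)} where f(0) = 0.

L{f'(t)} = s·F(s) - f(0) = s·108/(s² + 144) - 0 = 108s/(s² + 144)

Final answer: 108s/(s² + 144)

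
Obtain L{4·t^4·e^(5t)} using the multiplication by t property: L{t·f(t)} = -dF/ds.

Using L{t^n·e^(at)} = n!/(s-a)^(n+1), L{t^4·e^(5t)} = 24/(s-5)^5, so L{4·t^4·e^(5t)} = 4·24/(s-5)^5 = 96/(s-5)^5

Final answer: 96/(s-5)^5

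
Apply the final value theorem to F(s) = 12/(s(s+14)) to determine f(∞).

f(∞) = lim_{s→0} s·12/(s(s+14)) = lim_{s→0} 12/(s+14) = 12/14 = 6/7

Final answer: 6/7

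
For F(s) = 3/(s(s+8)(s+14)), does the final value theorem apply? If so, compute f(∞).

Poles of sF(s) = 3/((s+8)(s+14)) are at s = -8 and s = -14, both in the left half-plane. Theorem applies. f(∞) = lim_{s→0} sF(s) = 3/(8·14) = 3/112

Final answer: 3/112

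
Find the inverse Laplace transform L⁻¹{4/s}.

L⁻¹{c/s} = c, so L⁻¹{4/s} = 4

Final answer: 4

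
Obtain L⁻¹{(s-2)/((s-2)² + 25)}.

Using frequency shift: L⁻¹{(s-a)/((s-a)² + b²)} = e^(at)cos(bt). Here a=2, b=5

Final answer: e^(2t)·cos(5t)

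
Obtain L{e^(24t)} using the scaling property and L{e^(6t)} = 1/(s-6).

Using L{f(at)} = (1/a)F(s/a) with a=4 and f(t) = e^(6t): L{e^(24t)} = (1/4) · 1/((s/4)-6) = (1/4) · 4/(s-24) = 1/(s-24)

Final answer: 1/(s-24)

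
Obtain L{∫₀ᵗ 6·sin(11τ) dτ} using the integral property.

L{∫₀ᵗ f(τ)dτ} = F(s)/s with F(s) = 66/(s² + 121), so the result is (66/(s² + 121))/s = 66/(s(s² + 121))

Final answer: 66/(s(s² + 121))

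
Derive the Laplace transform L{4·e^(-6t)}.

L{e^(at)} = 1/(s-a), so L{e^(-6t)} = 1/(s+6). Then L{4·e^(-6t)} = 4/(s+6)

Final answer: 4/(s+6)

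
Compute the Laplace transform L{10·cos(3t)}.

L{cos(ωt)} = s/(s² + ω²), so L{cos(3t)} = s/(s² + 9). Then L{10·cos(3t)} = 10·s/(s² + 9) = 10s/(s² + 9)

Final answer: 10s/(s² + 9)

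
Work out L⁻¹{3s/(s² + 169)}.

This is the form c·s/(s² + a²) with a = 13, c = 3. L⁻¹ = 3·cos(13t)

Final answer: 3·cos(13t)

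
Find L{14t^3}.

L{t^n} = n!/s^(n+1). So L{14t^3} = 14·3!/s^4 = 84/s^4

Final answer: 84/s^4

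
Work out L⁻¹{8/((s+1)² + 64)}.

Form: b/((s-a)² + b²) → e^(at)sin(bt). With a=-1, b=8

Final answer: e^(-t)·sin(8t)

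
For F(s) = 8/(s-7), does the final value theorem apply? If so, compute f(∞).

sF(s) = 8s/(s-7) has a pole at s = 7 in the right half-plane. Theorem does NOT apply (unstable system; f(t) = 8·e^(7t) grows without bound).

Final answer: Not applicable (unstable)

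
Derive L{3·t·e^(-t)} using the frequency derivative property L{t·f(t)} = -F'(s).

L{e^(-t)} = 1/(s+1). By frequency derivative: L{t·e^(-t)} = -d/ds[1/(s+1)] = -(-1)/(s+1)² = 1/(s+1)². Then L{3·t·e^(-t)} = 3·1/(s+1)² = 3/(s+1)²

Final answer: 3/(s+1)²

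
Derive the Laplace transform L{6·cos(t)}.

L{cos(ωt)} = s/(s² + ω²), so L{cos(t)} = s/(s² + 1). Then L{6·cos(t)} = 6·s/(s² + 1) = 6s/(s² + 1)

Final answer: 6s/(s² + 1)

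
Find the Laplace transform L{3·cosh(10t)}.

L{cosh(ωt)} = s/(s² - ω²), so L{cosh(10t)} = s/(s² - 100). Then L{3·cosh(10t)} = 3·s/(s² - 100) = 3s/(s² - 100)

Final answer: 3s/(s² - 100)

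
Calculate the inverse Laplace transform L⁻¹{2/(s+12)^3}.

L⁻¹{n!/(s-a)^(n+1)} = t^n·e^(at), so L⁻¹{2/(s+12)^3} = t^2·e^(-12t)

Final answer: t^2·e^(-12t)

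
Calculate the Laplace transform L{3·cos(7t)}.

L{cos(ωt)} = s/(s² + ω²), so L{cos(7t)} = s/(s² + 49). Then L{3·cos(7t)} = 3·s/(s² + 49) = 3s/(s² + 49)

Final answer: 3s/(s² + 49)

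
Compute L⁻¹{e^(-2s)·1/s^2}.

L⁻¹{1/s^2} = t. By the time shift theorem, L⁻¹{e^(-as)F(s)} = u(t-a)f(t-a) with a=2, so L⁻¹{e^(-2s)·1/s^2} = u(t-2)·(t-2)

Final answer: u(t-2)·(t-2)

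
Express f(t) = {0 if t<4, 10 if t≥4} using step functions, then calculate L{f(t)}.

f(t) = 10·u(t-4). L{u(t-4)} = e^(-4s)/s, so L{f(t)} = 10·e^(-4s)/s

Final answer: 10·e^(-4s)/s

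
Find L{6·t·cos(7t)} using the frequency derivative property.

L{cos(7t)} = s/(s² + 49). Derivative: d/ds[s/(s² + 49)] = [(s² + 49) - s·2s]/(s² + 49)² = (49 - s²)/(s² + 49)². So L{t·cos(7t)} = -F'(s) = (s² - 49)/(s² + 49)². Then L{6·t·cos(7t)} = 6·(s² - 49)/(s² + 49)²

Final answer: 6·(s² - 49)/(s² + 49)²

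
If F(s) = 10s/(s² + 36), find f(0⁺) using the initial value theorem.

f(0⁺) = lim_{s→∞} s·10s/(s² + 36) = lim_{s→∞} 10s²/(s² + 36) = 10

Final answer: 10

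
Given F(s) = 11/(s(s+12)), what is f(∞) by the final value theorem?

f(∞) = lim_{s→0} s·11/(s(s+12)) = lim_{s→0} 11/(s+12) = 11/12 = 11/12

Final answer: 11/12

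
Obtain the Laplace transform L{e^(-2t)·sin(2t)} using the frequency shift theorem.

Frequency shift: L{e^(at)f(t)} = F(s-a). L{e^(-2t)·sin(2t)} = 2/((s+2)² + 4)

Final answer: 2/((s+2)² + 4)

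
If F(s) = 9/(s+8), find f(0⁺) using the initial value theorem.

f(0⁺) = lim_{s→∞} s·9/(s+8) = lim_{s→∞} 9s/(s+8) = 9

Final answer: 9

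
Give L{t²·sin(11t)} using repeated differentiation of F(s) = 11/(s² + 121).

F(s) = 11/(s² + 121). F'(s) = -22s/(s² + 121)². F''(s) = -22(121 - 3s²)/(s² + 121)³ = (66s² - 2662)/(s² + 121)³. So L{t²·sin(11t)} = (-1)² F''(s) = (66s² - 2662)/(s² + 121)³

Final answer: (66s² - 2662)/(s² + 121)³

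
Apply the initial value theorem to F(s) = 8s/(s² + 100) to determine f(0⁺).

f(0⁺) = lim_{s→∞} s·8s/(s² + 100) = lim_{s→∞} 8s²/(s² + 100) = 8

Final answer: 8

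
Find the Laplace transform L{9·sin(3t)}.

L{sin(ωt)} = ω/(s² + ω²), so L{sin(3t)} = 3/(s² + 9). Then L{9·sin(3t)} = 9·3/(s² + 9) = 27/(s² + 9)

Final answer: 27/(s² + 9)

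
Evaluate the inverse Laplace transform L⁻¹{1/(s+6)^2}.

L⁻¹{n!/(s-a)^(n+1)} = t^n·e^(at), so L⁻¹{1/(s+6)^2} = t·e^(-6t)

Final answer: t·e^(-6t)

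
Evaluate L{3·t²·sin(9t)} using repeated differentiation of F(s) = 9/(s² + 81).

F(s) = 9/(s² + 81). F'(s) = -18s/(s² + 81)². F''(s) = -18(81 - 3s²)/(s² + 81)³ = (54s² - 1458)/(s² + 81)³. So L{t²·sin(9t)} = (-1)² F''(s) = (54s² - 1458)/(s² + 81)³. Then L{3·t²·sin(9t)} = 3·(54s² - 1458)/(s² + 81)³ = (162s² - 4374)/(s² + 81)³

Final answer: (162s² - 4374)/(s² + 81)³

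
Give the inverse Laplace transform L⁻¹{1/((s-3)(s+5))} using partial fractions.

Decompose: A/(s-3) + B/(s+5). A = 1/8, B = -1/8. f(t) = (e^(3t) - e^(-5t))/8

Final answer: (e^(3t) - e^(-5t))/8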